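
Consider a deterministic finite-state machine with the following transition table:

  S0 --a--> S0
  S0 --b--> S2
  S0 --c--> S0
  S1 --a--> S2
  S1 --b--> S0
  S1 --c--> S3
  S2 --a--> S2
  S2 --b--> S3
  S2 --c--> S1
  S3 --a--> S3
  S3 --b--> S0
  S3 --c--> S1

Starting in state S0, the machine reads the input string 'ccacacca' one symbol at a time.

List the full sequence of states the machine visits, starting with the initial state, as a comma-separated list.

Answer: S0, S0, S0, S0, S0, S0, S0, S0, S0

Derivation:
Start: S0
  read 'c': S0 --c--> S0
  read 'c': S0 --c--> S0
  read 'a': S0 --a--> S0
  read 'c': S0 --c--> S0
  read 'a': S0 --a--> S0
  read 'c': S0 --c--> S0
  read 'c': S0 --c--> S0
  read 'a': S0 --a--> S0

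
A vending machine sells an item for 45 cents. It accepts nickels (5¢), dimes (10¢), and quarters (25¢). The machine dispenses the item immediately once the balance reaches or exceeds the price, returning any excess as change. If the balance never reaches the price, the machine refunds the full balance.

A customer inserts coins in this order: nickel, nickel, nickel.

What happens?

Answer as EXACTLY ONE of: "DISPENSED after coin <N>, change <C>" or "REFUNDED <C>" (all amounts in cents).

Answer: REFUNDED 15

Derivation:
Price: 45¢
Coin 1 (nickel, 5¢): balance = 5¢
Coin 2 (nickel, 5¢): balance = 10¢
Coin 3 (nickel, 5¢): balance = 15¢
All coins inserted, balance 15¢ < price 45¢ → REFUND 15¢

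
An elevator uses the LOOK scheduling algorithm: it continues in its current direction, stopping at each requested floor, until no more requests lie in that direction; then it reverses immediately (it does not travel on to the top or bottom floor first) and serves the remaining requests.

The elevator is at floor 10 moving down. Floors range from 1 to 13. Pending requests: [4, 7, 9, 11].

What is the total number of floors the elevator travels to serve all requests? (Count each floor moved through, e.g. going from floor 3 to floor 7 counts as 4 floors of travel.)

Answer: 13

Derivation:
Start at floor 10 moving down, LOOK stop order: [9, 7, 4, 11]
  10 → 9: |9-10| = 1, total = 1
  9 → 7: |7-9| = 2, total = 3
  7 → 4: |4-7| = 3, total = 6
  4 → 11: |11-4| = 7, total = 13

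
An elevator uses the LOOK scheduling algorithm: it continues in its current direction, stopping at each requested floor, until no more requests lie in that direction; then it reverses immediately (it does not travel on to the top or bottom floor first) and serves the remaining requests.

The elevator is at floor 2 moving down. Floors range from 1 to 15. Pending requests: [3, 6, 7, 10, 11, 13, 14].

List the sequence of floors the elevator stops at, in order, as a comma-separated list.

Answer: 3, 6, 7, 10, 11, 13, 14

Derivation:
Current: 2, moving DOWN
Serve below first (descending): []
Then reverse, serve above (ascending): [3, 6, 7, 10, 11, 13, 14]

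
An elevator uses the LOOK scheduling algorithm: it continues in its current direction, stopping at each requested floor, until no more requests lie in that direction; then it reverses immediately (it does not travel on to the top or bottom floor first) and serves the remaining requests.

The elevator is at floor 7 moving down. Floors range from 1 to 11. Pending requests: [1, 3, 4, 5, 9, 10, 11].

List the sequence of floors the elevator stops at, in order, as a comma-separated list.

Answer: 5, 4, 3, 1, 9, 10, 11

Derivation:
Current: 7, moving DOWN
Serve below first (descending): [5, 4, 3, 1]
Then reverse, serve above (ascending): [9, 10, 11]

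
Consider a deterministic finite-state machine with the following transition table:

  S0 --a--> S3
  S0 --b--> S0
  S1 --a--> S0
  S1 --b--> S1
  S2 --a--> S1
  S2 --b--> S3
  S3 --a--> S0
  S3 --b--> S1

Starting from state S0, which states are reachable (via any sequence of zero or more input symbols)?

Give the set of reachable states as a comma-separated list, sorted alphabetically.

BFS from S0:
  visit S0: S0--a-->S3 (new), S0--b-->S0 (seen)
  visit S3: S3--a-->S0 (seen), S3--b-->S1 (new)
  visit S1: S1--a-->S0 (seen), S1--b-->S1 (seen)

Answer: S0, S1, S3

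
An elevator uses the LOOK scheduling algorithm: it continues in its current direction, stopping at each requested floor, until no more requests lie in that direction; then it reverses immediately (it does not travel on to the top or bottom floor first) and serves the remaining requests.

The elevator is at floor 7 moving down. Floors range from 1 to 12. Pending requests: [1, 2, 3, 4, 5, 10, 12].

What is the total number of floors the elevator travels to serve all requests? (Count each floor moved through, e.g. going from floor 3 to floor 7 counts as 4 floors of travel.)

Answer: 17

Derivation:
Start at floor 7 moving down, LOOK stop order: [5, 4, 3, 2, 1, 10, 12]
  7 → 5: |5-7| = 2, total = 2
  5 → 4: |4-5| = 1, total = 3
  4 → 3: |3-4| = 1, total = 4
  3 → 2: |2-3| = 1, total = 5
  2 → 1: |1-2| = 1, total = 6
  1 → 10: |10-1| = 9, total = 15
  10 → 12: |12-10| = 2, total = 17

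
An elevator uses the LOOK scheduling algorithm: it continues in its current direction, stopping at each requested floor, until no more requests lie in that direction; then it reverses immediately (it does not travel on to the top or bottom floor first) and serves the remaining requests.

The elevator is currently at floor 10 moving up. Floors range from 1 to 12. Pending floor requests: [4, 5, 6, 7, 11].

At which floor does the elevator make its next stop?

Current floor: 10, direction: up
Requests above: [11]
Requests below: [4, 5, 6, 7]
Moving up and requests lie above → nearest above is min([11]) = 11

Answer: 11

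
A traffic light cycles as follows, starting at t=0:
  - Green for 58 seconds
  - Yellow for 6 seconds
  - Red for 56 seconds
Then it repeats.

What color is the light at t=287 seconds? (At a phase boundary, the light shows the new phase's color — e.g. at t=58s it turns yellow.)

Cycle length = 58 + 6 + 56 = 120s
t = 287, phase_t = 287 mod 120 = 47
47 < 58 (green end) → GREEN

Answer: green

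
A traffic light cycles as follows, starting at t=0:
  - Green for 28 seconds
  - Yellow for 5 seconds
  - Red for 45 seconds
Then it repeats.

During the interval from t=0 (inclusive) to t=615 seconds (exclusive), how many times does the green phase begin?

Answer: 8

Derivation:
Cycle = 28+5+45 = 78s
green phase starts at t = k*78 + 0 for k=0,1,2,...
Need k*78+0 < 615 → k < 7.885
k ∈ {0, ..., 7} → 8 starts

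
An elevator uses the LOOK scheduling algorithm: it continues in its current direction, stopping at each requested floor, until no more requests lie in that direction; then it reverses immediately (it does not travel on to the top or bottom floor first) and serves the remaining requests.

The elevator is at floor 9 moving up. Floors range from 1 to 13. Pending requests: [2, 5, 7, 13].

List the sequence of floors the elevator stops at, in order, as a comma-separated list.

Current: 9, moving UP
Serve above first (ascending): [13]
Then reverse, serve below (descending): [7, 5, 2]

Answer: 13, 7, 5, 2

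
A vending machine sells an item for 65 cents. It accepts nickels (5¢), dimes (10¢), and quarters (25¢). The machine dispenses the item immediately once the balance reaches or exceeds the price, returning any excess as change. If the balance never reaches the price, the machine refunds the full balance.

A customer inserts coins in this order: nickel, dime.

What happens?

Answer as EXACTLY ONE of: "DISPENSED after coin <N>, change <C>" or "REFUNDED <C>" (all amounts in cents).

Price: 65¢
Coin 1 (nickel, 5¢): balance = 5¢
Coin 2 (dime, 10¢): balance = 15¢
All coins inserted, balance 15¢ < price 65¢ → REFUND 15¢

Answer: REFUNDED 15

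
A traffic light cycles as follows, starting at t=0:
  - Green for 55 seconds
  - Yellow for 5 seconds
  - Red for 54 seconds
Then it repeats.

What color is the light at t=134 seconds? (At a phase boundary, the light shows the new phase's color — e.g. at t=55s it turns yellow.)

Cycle length = 55 + 5 + 54 = 114s
t = 134, phase_t = 134 mod 114 = 20
20 < 55 (green end) → GREEN

Answer: green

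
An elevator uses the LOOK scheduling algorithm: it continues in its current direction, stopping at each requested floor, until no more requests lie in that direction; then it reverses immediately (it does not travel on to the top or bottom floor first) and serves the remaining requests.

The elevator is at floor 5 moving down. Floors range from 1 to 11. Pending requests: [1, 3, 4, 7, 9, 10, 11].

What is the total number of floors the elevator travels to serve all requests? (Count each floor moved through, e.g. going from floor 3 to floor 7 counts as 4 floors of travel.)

Answer: 14

Derivation:
Start at floor 5 moving down, LOOK stop order: [4, 3, 1, 7, 9, 10, 11]
  5 → 4: |4-5| = 1, total = 1
  4 → 3: |3-4| = 1, total = 2
  3 → 1: |1-3| = 2, total = 4
  1 → 7: |7-1| = 6, total = 10
  7 → 9: |9-7| = 2, total = 12
  9 → 10: |10-9| = 1, total = 13
  10 → 11: |11-10| = 1, total = 14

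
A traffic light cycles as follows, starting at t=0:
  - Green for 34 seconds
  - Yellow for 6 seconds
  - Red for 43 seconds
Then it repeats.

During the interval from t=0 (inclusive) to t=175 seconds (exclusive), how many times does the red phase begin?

Cycle = 34+6+43 = 83s
red phase starts at t = k*83 + 40 for k=0,1,2,...
Need k*83+40 < 175 → k < 1.627
k ∈ {0, ..., 1} → 2 starts

Answer: 2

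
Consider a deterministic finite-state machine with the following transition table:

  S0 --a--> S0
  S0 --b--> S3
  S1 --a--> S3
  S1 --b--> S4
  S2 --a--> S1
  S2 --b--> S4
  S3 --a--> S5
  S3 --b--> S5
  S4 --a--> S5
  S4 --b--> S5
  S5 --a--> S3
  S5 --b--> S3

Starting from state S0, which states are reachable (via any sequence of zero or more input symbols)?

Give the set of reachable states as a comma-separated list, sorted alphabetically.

Answer: S0, S3, S5

Derivation:
BFS from S0:
  visit S0: S0--a-->S0 (seen), S0--b-->S3 (new)
  visit S3: S3--a-->S5 (new), S3--b-->S5 (seen)
  visit S5: S5--a-->S3 (seen), S5--b-->S3 (seen)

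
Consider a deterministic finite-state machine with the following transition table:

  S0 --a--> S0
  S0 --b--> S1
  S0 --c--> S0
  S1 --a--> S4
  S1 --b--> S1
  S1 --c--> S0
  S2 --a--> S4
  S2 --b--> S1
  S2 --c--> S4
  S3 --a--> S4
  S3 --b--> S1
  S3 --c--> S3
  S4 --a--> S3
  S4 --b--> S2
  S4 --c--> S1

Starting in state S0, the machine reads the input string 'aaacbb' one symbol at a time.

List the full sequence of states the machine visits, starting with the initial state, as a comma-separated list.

Start: S0
  read 'a': S0 --a--> S0
  read 'a': S0 --a--> S0
  read 'a': S0 --a--> S0
  read 'c': S0 --c--> S0
  read 'b': S0 --b--> S1
  read 'b': S1 --b--> S1

Answer: S0, S0, S0, S0, S0, S1, S1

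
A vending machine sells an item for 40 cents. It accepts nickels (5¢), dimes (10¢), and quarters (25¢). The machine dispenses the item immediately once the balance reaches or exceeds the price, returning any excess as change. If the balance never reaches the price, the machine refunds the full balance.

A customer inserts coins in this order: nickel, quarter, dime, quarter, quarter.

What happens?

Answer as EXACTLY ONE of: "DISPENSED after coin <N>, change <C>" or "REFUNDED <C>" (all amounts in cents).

Answer: DISPENSED after coin 3, change 0

Derivation:
Price: 40¢
Coin 1 (nickel, 5¢): balance = 5¢
Coin 2 (quarter, 25¢): balance = 30¢
Coin 3 (dime, 10¢): balance = 40¢
  → balance >= price → DISPENSE, change = 40 - 40 = 0¢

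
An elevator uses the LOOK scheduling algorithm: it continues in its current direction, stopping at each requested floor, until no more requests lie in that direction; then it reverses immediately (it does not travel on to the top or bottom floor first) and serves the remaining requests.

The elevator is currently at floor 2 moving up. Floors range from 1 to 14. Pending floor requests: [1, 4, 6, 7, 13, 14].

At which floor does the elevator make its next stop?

Current floor: 2, direction: up
Requests above: [4, 6, 7, 13, 14]
Requests below: [1]
Moving up and requests lie above → nearest above is min([4, 6, 7, 13, 14]) = 4

Answer: 4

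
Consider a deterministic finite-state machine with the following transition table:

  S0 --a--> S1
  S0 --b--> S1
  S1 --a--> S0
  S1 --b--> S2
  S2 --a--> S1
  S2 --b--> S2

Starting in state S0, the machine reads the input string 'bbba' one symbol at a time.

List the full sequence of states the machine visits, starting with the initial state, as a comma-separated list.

Answer: S0, S1, S2, S2, S1

Derivation:
Start: S0
  read 'b': S0 --b--> S1
  read 'b': S1 --b--> S2
  read 'b': S2 --b--> S2
  read 'a': S2 --a--> S1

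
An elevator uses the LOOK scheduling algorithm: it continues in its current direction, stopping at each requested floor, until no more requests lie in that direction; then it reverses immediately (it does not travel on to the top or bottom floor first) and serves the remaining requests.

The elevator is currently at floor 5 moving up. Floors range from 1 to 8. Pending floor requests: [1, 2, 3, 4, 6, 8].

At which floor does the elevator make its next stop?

Current floor: 5, direction: up
Requests above: [6, 8]
Requests below: [1, 2, 3, 4]
Moving up and requests lie above → nearest above is min([6, 8]) = 6

Answer: 6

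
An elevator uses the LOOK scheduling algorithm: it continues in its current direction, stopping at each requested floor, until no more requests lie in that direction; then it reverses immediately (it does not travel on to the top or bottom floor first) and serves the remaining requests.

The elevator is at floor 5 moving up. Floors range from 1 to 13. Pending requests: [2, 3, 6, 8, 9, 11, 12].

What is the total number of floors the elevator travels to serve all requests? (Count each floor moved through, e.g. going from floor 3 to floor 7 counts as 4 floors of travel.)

Start at floor 5 moving up, LOOK stop order: [6, 8, 9, 11, 12, 3, 2]
  5 → 6: |6-5| = 1, total = 1
  6 → 8: |8-6| = 2, total = 3
  8 → 9: |9-8| = 1, total = 4
  9 → 11: |11-9| = 2, total = 6
  11 → 12: |12-11| = 1, total = 7
  12 → 3: |3-12| = 9, total = 16
  3 → 2: |2-3| = 1, total = 17

Answer: 17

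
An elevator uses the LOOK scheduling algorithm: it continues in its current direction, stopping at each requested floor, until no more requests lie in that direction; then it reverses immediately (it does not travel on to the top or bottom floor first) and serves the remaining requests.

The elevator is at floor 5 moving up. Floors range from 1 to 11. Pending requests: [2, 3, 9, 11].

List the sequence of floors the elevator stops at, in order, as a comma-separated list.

Answer: 9, 11, 3, 2

Derivation:
Current: 5, moving UP
Serve above first (ascending): [9, 11]
Then reverse, serve below (descending): [3, 2]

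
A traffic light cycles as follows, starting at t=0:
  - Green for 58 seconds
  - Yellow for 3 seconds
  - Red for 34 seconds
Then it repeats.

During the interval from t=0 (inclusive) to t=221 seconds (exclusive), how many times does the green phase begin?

Answer: 3

Derivation:
Cycle = 58+3+34 = 95s
green phase starts at t = k*95 + 0 for k=0,1,2,...
Need k*95+0 < 221 → k < 2.326
k ∈ {0, ..., 2} → 3 starts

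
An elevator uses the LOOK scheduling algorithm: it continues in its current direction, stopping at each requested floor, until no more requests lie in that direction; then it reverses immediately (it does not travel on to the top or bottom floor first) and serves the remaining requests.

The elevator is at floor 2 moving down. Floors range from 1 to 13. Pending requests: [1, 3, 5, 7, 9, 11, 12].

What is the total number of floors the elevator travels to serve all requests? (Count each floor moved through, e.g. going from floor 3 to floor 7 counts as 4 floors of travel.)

Start at floor 2 moving down, LOOK stop order: [1, 3, 5, 7, 9, 11, 12]
  2 → 1: |1-2| = 1, total = 1
  1 → 3: |3-1| = 2, total = 3
  3 → 5: |5-3| = 2, total = 5
  5 → 7: |7-5| = 2, total = 7
  7 → 9: |9-7| = 2, total = 9
  9 → 11: |11-9| = 2, total = 11
  11 → 12: |12-11| = 1, total = 12

Answer: 12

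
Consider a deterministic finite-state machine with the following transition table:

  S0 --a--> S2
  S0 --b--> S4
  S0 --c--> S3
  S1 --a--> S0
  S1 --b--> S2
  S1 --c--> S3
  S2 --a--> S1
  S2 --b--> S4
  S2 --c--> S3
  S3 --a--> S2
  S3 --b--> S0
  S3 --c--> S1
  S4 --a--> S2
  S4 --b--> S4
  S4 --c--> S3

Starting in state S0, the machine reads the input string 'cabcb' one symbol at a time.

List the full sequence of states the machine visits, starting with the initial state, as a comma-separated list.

Start: S0
  read 'c': S0 --c--> S3
  read 'a': S3 --a--> S2
  read 'b': S2 --b--> S4
  read 'c': S4 --c--> S3
  read 'b': S3 --b--> S0

Answer: S0, S3, S2, S4, S3, S0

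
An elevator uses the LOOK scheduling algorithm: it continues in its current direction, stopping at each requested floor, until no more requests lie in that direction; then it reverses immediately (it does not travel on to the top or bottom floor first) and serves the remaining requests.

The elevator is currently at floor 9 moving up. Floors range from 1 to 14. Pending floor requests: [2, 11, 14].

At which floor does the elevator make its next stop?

Answer: 11

Derivation:
Current floor: 9, direction: up
Requests above: [11, 14]
Requests below: [2]
Moving up and requests lie above → nearest above is min([11, 14]) = 11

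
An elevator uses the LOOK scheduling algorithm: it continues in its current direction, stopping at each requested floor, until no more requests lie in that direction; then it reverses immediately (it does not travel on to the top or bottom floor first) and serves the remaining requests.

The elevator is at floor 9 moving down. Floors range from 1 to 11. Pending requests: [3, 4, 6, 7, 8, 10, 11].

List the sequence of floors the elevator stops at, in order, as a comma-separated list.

Current: 9, moving DOWN
Serve below first (descending): [8, 7, 6, 4, 3]
Then reverse, serve above (ascending): [10, 11]

Answer: 8, 7, 6, 4, 3, 10, 11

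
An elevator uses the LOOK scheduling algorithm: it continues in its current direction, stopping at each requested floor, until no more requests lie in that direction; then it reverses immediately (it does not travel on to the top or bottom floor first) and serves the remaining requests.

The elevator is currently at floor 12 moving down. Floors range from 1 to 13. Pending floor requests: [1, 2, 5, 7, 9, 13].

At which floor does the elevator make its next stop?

Answer: 9

Derivation:
Current floor: 12, direction: down
Requests above: [13]
Requests below: [1, 2, 5, 7, 9]
Moving down and requests lie below → nearest below is max([1, 2, 5, 7, 9]) = 9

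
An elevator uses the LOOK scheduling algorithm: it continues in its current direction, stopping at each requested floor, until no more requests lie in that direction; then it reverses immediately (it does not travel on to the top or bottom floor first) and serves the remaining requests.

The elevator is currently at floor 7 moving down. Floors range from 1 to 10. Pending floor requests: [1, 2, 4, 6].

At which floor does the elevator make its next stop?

Answer: 6

Derivation:
Current floor: 7, direction: down
Requests above: []
Requests below: [1, 2, 4, 6]
Moving down and requests lie below → nearest below is max([1, 2, 4, 6]) = 6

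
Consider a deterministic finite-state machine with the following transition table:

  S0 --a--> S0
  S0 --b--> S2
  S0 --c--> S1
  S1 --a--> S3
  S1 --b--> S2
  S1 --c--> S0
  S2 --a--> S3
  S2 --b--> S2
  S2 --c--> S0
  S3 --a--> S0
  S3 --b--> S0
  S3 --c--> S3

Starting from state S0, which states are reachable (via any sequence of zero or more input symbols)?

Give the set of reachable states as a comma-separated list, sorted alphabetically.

Answer: S0, S1, S2, S3

Derivation:
BFS from S0:
  visit S0: S0--a-->S0 (seen), S0--b-->S2 (new), S0--c-->S1 (new)
  visit S2: S2--a-->S3 (new), S2--b-->S2 (seen), S2--c-->S0 (seen)
  visit S1: S1--a-->S3 (seen), S1--b-->S2 (seen), S1--c-->S0 (seen)
  visit S3: S3--a-->S0 (seen), S3--b-->S0 (seen), S3--c-->S3 (seen)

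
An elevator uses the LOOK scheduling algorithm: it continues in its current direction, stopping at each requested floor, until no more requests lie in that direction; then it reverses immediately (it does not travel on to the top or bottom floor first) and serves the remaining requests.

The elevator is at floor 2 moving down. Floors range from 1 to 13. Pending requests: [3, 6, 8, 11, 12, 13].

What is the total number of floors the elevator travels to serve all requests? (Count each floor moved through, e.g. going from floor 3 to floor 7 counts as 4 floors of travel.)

Answer: 11

Derivation:
Start at floor 2 moving down, LOOK stop order: [3, 6, 8, 11, 12, 13]
  2 → 3: |3-2| = 1, total = 1
  3 → 6: |6-3| = 3, total = 4
  6 → 8: |8-6| = 2, total = 6
  8 → 11: |11-8| = 3, total = 9
  11 → 12: |12-11| = 1, total = 10
  12 → 13: |13-12| = 1, total = 11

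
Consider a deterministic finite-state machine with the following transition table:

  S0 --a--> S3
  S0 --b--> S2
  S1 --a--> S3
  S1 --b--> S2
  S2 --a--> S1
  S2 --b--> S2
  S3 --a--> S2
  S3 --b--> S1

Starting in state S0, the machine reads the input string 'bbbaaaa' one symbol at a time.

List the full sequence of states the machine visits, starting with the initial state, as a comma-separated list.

Answer: S0, S2, S2, S2, S1, S3, S2, S1

Derivation:
Start: S0
  read 'b': S0 --b--> S2
  read 'b': S2 --b--> S2
  read 'b': S2 --b--> S2
  read 'a': S2 --a--> S1
  read 'a': S1 --a--> S3
  read 'a': S3 --a--> S2
  read 'a': S2 --a--> S1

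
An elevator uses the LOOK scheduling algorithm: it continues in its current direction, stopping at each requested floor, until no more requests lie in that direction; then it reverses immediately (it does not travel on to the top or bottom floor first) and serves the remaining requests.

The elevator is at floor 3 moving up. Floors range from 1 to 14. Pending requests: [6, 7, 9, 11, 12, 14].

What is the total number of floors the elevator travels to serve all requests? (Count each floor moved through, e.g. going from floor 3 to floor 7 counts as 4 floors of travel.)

Start at floor 3 moving up, LOOK stop order: [6, 7, 9, 11, 12, 14]
  3 → 6: |6-3| = 3, total = 3
  6 → 7: |7-6| = 1, total = 4
  7 → 9: |9-7| = 2, total = 6
  9 → 11: |11-9| = 2, total = 8
  11 → 12: |12-11| = 1, total = 9
  12 → 14: |14-12| = 2, total = 11

Answer: 11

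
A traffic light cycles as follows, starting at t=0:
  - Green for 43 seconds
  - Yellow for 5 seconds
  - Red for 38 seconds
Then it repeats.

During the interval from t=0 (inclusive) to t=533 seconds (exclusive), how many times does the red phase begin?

Cycle = 43+5+38 = 86s
red phase starts at t = k*86 + 48 for k=0,1,2,...
Need k*86+48 < 533 → k < 5.640
k ∈ {0, ..., 5} → 6 starts

Answer: 6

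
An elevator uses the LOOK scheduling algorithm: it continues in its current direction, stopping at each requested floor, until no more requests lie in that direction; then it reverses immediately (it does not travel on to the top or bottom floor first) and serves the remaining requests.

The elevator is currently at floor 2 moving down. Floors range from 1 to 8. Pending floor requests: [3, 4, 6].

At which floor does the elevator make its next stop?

Current floor: 2, direction: down
Requests above: [3, 4, 6]
Requests below: []
Moving down but no requests below → reverse; nearest above is min([3, 4, 6]) = 3

Answer: 3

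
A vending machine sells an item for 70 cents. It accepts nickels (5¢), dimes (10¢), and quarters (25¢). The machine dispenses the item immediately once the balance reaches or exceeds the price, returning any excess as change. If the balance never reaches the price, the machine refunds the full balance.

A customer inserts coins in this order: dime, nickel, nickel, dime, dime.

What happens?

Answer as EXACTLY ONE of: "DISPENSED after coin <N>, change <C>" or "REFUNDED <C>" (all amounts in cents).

Price: 70¢
Coin 1 (dime, 10¢): balance = 10¢
Coin 2 (nickel, 5¢): balance = 15¢
Coin 3 (nickel, 5¢): balance = 20¢
Coin 4 (dime, 10¢): balance = 30¢
Coin 5 (dime, 10¢): balance = 40¢
All coins inserted, balance 40¢ < price 70¢ → REFUND 40¢

Answer: REFUNDED 40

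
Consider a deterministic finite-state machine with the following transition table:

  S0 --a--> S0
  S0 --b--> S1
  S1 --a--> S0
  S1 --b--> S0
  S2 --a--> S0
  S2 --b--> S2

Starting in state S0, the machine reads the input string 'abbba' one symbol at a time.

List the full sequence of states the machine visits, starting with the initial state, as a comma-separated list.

Answer: S0, S0, S1, S0, S1, S0

Derivation:
Start: S0
  read 'a': S0 --a--> S0
  read 'b': S0 --b--> S1
  read 'b': S1 --b--> S0
  read 'b': S0 --b--> S1
  read 'a': S1 --a--> S0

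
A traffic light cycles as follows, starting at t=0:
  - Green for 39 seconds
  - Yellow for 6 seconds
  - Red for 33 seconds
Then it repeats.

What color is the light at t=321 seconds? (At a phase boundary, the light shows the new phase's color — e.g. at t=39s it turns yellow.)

Cycle length = 39 + 6 + 33 = 78s
t = 321, phase_t = 321 mod 78 = 9
9 < 39 (green end) → GREEN

Answer: green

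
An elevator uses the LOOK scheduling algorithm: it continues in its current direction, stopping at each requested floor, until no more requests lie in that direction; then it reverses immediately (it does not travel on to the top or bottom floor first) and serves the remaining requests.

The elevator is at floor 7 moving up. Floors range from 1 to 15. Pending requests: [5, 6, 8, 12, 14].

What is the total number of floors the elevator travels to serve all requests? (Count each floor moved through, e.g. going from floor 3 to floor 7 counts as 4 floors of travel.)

Start at floor 7 moving up, LOOK stop order: [8, 12, 14, 6, 5]
  7 → 8: |8-7| = 1, total = 1
  8 → 12: |12-8| = 4, total = 5
  12 → 14: |14-12| = 2, total = 7
  14 → 6: |6-14| = 8, total = 15
  6 → 5: |5-6| = 1, total = 16

Answer: 16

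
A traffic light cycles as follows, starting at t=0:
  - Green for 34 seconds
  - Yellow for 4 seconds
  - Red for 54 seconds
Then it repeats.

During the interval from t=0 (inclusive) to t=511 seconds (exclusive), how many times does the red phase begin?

Cycle = 34+4+54 = 92s
red phase starts at t = k*92 + 38 for k=0,1,2,...
Need k*92+38 < 511 → k < 5.141
k ∈ {0, ..., 5} → 6 starts

Answer: 6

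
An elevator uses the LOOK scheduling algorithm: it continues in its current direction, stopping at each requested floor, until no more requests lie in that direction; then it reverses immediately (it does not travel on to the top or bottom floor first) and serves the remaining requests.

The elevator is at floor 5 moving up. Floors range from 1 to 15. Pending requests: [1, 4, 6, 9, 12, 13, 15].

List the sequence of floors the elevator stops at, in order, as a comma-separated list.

Answer: 6, 9, 12, 13, 15, 4, 1

Derivation:
Current: 5, moving UP
Serve above first (ascending): [6, 9, 12, 13, 15]
Then reverse, serve below (descending): [4, 1]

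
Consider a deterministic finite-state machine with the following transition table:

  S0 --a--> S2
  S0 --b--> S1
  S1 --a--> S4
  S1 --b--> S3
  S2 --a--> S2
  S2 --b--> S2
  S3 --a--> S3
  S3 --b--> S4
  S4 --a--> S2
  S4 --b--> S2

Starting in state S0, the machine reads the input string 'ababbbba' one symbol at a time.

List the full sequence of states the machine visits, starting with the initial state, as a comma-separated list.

Answer: S0, S2, S2, S2, S2, S2, S2, S2, S2

Derivation:
Start: S0
  read 'a': S0 --a--> S2
  read 'b': S2 --b--> S2
  read 'a': S2 --a--> S2
  read 'b': S2 --b--> S2
  read 'b': S2 --b--> S2
  read 'b': S2 --b--> S2
  read 'b': S2 --b--> S2
  read 'a': S2 --a--> S2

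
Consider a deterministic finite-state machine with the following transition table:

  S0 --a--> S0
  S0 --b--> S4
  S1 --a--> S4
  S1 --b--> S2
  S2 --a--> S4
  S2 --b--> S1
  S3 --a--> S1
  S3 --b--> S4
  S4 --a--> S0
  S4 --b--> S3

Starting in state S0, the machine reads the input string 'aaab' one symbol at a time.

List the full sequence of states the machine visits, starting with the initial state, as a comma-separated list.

Answer: S0, S0, S0, S0, S4

Derivation:
Start: S0
  read 'a': S0 --a--> S0
  read 'a': S0 --a--> S0
  read 'a': S0 --a--> S0
  read 'b': S0 --b--> S4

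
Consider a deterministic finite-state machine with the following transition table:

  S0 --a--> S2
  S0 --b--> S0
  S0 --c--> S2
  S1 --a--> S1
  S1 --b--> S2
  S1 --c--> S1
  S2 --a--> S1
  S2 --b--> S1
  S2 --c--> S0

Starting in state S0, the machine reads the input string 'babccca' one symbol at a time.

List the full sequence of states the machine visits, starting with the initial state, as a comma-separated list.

Start: S0
  read 'b': S0 --b--> S0
  read 'a': S0 --a--> S2
  read 'b': S2 --b--> S1
  read 'c': S1 --c--> S1
  read 'c': S1 --c--> S1
  read 'c': S1 --c--> S1
  read 'a': S1 --a--> S1

Answer: S0, S0, S2, S1, S1, S1, S1, S1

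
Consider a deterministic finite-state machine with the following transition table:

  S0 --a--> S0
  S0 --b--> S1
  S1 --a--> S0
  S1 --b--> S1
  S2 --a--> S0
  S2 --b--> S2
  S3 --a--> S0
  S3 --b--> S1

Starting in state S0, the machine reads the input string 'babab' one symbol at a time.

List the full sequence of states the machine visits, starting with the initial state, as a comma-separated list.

Start: S0
  read 'b': S0 --b--> S1
  read 'a': S1 --a--> S0
  read 'b': S0 --b--> S1
  read 'a': S1 --a--> S0
  read 'b': S0 --b--> S1

Answer: S0, S1, S0, S1, S0, S1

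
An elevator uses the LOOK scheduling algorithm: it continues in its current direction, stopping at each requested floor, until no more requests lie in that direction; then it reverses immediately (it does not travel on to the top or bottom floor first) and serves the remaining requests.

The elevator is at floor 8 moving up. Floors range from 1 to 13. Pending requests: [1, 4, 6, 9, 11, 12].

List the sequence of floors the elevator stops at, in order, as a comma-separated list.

Answer: 9, 11, 12, 6, 4, 1

Derivation:
Current: 8, moving UP
Serve above first (ascending): [9, 11, 12]
Then reverse, serve below (descending): [6, 4, 1]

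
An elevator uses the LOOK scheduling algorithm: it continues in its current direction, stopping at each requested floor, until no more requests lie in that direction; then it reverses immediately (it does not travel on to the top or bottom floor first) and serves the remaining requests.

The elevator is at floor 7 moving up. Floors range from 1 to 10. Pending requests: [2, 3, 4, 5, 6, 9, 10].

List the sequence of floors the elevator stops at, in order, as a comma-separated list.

Current: 7, moving UP
Serve above first (ascending): [9, 10]
Then reverse, serve below (descending): [6, 5, 4, 3, 2]

Answer: 9, 10, 6, 5, 4, 3, 2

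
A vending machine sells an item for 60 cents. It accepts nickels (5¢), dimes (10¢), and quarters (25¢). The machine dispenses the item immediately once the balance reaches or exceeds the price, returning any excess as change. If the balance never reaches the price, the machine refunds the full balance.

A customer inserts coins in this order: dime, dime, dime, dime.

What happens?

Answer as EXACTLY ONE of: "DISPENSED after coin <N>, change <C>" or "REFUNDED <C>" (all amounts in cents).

Answer: REFUNDED 40

Derivation:
Price: 60¢
Coin 1 (dime, 10¢): balance = 10¢
Coin 2 (dime, 10¢): balance = 20¢
Coin 3 (dime, 10¢): balance = 30¢
Coin 4 (dime, 10¢): balance = 40¢
All coins inserted, balance 40¢ < price 60¢ → REFUND 40¢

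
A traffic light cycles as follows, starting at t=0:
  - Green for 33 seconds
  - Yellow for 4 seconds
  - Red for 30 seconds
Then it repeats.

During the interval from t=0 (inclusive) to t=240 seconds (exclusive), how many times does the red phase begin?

Answer: 4

Derivation:
Cycle = 33+4+30 = 67s
red phase starts at t = k*67 + 37 for k=0,1,2,...
Need k*67+37 < 240 → k < 3.030
k ∈ {0, ..., 3} → 4 starts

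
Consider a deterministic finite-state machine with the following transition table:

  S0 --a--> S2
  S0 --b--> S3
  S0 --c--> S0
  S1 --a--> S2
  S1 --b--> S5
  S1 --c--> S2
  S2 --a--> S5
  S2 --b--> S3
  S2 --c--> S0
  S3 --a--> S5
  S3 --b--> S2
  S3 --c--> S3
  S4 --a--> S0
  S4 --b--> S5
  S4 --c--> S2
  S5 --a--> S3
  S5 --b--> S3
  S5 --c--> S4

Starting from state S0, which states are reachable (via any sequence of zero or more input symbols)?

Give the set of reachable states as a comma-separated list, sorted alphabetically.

BFS from S0:
  visit S0: S0--a-->S2 (new), S0--b-->S3 (new), S0--c-->S0 (seen)
  visit S2: S2--a-->S5 (new), S2--b-->S3 (seen), S2--c-->S0 (seen)
  visit S3: S3--a-->S5 (seen), S3--b-->S2 (seen), S3--c-->S3 (seen)
  visit S5: S5--a-->S3 (seen), S5--b-->S3 (seen), S5--c-->S4 (new)
  visit S4: S4--a-->S0 (seen), S4--b-->S5 (seen), S4--c-->S2 (seen)

Answer: S0, S2, S3, S4, S5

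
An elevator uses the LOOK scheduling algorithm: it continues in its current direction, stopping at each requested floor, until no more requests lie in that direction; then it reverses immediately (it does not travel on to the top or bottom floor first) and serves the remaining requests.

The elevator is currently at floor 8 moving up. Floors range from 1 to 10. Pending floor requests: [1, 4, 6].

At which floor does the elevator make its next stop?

Answer: 6

Derivation:
Current floor: 8, direction: up
Requests above: []
Requests below: [1, 4, 6]
Moving up but no requests above → reverse; nearest below is max([1, 4, 6]) = 6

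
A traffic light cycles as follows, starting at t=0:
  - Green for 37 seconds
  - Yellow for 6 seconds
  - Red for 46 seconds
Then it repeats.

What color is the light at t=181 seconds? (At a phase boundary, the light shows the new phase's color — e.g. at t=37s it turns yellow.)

Cycle length = 37 + 6 + 46 = 89s
t = 181, phase_t = 181 mod 89 = 3
3 < 37 (green end) → GREEN

Answer: green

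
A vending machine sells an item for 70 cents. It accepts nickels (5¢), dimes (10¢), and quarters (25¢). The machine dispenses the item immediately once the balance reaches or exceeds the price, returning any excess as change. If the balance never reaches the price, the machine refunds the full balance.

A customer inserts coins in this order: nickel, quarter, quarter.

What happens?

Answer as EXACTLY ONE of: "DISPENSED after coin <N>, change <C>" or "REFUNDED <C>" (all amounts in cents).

Price: 70¢
Coin 1 (nickel, 5¢): balance = 5¢
Coin 2 (quarter, 25¢): balance = 30¢
Coin 3 (quarter, 25¢): balance = 55¢
All coins inserted, balance 55¢ < price 70¢ → REFUND 55¢

Answer: REFUNDED 55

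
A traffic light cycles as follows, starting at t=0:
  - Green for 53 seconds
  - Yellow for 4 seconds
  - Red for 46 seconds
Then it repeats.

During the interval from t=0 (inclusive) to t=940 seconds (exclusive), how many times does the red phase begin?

Cycle = 53+4+46 = 103s
red phase starts at t = k*103 + 57 for k=0,1,2,...
Need k*103+57 < 940 → k < 8.573
k ∈ {0, ..., 8} → 9 starts

Answer: 9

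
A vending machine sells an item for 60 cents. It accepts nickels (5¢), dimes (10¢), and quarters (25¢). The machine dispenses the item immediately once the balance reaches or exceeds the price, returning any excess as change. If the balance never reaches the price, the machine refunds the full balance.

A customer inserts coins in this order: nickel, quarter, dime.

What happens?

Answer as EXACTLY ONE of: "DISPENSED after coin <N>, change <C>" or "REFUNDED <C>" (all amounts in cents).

Price: 60¢
Coin 1 (nickel, 5¢): balance = 5¢
Coin 2 (quarter, 25¢): balance = 30¢
Coin 3 (dime, 10¢): balance = 40¢
All coins inserted, balance 40¢ < price 60¢ → REFUND 40¢

Answer: REFUNDED 40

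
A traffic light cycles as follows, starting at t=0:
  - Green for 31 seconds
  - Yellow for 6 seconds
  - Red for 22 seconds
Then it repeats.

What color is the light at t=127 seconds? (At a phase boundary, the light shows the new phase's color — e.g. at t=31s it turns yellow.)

Answer: green

Derivation:
Cycle length = 31 + 6 + 22 = 59s
t = 127, phase_t = 127 mod 59 = 9
9 < 31 (green end) → GREEN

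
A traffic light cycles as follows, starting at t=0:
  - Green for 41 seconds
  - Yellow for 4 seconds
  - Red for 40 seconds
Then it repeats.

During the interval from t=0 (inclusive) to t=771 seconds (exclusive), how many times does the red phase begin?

Answer: 9

Derivation:
Cycle = 41+4+40 = 85s
red phase starts at t = k*85 + 45 for k=0,1,2,...
Need k*85+45 < 771 → k < 8.541
k ∈ {0, ..., 8} → 9 starts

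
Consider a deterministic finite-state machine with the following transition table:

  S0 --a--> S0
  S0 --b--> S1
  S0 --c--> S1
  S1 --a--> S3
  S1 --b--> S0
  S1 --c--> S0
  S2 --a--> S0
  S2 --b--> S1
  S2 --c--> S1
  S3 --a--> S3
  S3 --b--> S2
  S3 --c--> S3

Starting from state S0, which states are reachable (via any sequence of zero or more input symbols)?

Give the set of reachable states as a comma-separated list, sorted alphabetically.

Answer: S0, S1, S2, S3

Derivation:
BFS from S0:
  visit S0: S0--a-->S0 (seen), S0--b-->S1 (new), S0--c-->S1 (seen)
  visit S1: S1--a-->S3 (new), S1--b-->S0 (seen), S1--c-->S0 (seen)
  visit S3: S3--a-->S3 (seen), S3--b-->S2 (new), S3--c-->S3 (seen)
  visit S2: S2--a-->S0 (seen), S2--b-->S1 (seen), S2--c-->S1 (seen)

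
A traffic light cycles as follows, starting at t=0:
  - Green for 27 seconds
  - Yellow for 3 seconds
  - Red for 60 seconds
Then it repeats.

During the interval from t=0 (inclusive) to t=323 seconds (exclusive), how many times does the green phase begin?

Cycle = 27+3+60 = 90s
green phase starts at t = k*90 + 0 for k=0,1,2,...
Need k*90+0 < 323 → k < 3.589
k ∈ {0, ..., 3} → 4 starts

Answer: 4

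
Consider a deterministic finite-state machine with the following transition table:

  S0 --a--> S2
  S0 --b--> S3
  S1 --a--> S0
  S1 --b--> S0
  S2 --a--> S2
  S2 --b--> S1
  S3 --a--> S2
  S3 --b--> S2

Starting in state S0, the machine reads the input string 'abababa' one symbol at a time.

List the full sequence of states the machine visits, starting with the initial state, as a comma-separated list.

Start: S0
  read 'a': S0 --a--> S2
  read 'b': S2 --b--> S1
  read 'a': S1 --a--> S0
  read 'b': S0 --b--> S3
  read 'a': S3 --a--> S2
  read 'b': S2 --b--> S1
  read 'a': S1 --a--> S0

Answer: S0, S2, S1, S0, S3, S2, S1, S0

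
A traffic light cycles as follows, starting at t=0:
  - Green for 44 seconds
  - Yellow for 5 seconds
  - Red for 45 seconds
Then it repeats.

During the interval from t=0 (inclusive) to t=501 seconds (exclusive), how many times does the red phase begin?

Cycle = 44+5+45 = 94s
red phase starts at t = k*94 + 49 for k=0,1,2,...
Need k*94+49 < 501 → k < 4.809
k ∈ {0, ..., 4} → 5 starts

Answer: 5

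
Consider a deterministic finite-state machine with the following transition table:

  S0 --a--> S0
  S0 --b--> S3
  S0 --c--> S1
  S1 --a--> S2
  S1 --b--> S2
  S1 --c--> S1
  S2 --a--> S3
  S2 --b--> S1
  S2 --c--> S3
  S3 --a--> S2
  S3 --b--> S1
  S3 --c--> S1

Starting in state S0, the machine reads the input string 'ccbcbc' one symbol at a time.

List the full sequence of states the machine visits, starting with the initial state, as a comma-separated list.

Answer: S0, S1, S1, S2, S3, S1, S1

Derivation:
Start: S0
  read 'c': S0 --c--> S1
  read 'c': S1 --c--> S1
  read 'b': S1 --b--> S2
  read 'c': S2 --c--> S3
  read 'b': S3 --b--> S1
  read 'c': S1 --c--> S1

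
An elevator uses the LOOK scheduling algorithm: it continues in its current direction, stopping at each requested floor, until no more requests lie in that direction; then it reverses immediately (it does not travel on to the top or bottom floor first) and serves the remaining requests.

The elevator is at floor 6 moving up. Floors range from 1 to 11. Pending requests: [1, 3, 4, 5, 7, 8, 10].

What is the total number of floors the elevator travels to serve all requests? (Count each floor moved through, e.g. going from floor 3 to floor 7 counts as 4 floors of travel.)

Start at floor 6 moving up, LOOK stop order: [7, 8, 10, 5, 4, 3, 1]
  6 → 7: |7-6| = 1, total = 1
  7 → 8: |8-7| = 1, total = 2
  8 → 10: |10-8| = 2, total = 4
  10 → 5: |5-10| = 5, total = 9
  5 → 4: |4-5| = 1, total = 10
  4 → 3: |3-4| = 1, total = 11
  3 → 1: |1-3| = 2, total = 13

Answer: 13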